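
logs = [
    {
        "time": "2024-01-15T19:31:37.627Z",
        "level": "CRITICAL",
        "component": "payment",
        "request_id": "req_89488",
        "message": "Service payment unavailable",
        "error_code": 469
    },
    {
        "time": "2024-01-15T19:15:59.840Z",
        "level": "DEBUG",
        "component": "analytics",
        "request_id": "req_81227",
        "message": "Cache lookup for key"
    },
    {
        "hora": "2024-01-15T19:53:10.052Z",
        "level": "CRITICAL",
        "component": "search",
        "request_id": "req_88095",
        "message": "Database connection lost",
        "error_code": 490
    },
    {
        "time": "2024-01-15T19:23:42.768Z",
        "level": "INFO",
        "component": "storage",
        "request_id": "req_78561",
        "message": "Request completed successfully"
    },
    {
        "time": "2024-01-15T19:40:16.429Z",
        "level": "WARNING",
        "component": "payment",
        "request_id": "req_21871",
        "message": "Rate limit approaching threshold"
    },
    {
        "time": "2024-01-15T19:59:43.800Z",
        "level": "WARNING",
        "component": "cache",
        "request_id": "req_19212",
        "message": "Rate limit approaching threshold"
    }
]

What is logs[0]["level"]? "CRITICAL"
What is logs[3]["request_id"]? "req_78561"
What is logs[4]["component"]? "payment"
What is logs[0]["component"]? "payment"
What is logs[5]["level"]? "WARNING"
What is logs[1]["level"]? "DEBUG"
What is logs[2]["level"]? "CRITICAL"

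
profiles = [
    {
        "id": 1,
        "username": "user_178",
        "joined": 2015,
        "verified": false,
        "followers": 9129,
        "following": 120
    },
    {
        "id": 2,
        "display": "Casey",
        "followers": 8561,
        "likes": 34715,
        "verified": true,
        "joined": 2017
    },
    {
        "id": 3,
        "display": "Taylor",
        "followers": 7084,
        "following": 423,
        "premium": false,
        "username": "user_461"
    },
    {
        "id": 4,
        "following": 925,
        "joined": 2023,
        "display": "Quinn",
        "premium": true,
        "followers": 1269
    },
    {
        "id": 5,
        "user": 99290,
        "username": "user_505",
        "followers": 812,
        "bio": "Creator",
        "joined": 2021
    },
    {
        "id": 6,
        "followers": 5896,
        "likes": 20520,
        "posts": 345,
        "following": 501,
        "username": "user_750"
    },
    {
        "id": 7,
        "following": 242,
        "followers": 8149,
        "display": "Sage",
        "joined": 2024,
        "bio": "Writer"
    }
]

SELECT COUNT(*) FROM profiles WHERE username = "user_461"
1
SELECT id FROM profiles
[1, 2, 3, 4, 5, 6, 7]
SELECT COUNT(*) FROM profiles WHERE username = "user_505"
1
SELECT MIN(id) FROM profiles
1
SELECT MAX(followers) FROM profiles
9129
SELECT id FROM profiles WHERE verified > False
[2]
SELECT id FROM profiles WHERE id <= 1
[1]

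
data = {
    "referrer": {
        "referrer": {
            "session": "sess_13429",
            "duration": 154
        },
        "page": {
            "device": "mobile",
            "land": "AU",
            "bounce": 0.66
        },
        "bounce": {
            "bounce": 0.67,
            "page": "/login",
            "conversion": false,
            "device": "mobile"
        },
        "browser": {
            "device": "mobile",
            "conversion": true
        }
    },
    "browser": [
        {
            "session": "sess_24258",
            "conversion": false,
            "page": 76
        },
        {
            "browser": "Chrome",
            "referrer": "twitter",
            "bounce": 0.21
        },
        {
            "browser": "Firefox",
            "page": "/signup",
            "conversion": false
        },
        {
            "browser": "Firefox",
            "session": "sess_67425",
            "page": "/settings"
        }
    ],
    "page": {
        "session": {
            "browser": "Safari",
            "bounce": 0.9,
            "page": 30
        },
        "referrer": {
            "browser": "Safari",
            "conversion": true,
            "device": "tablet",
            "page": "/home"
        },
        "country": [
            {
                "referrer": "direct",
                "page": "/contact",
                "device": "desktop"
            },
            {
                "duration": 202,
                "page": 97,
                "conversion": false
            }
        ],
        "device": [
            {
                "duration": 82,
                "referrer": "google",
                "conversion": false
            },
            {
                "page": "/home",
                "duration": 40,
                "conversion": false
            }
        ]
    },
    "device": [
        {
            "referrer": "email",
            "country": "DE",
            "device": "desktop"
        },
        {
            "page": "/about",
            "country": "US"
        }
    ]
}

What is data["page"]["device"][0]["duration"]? 82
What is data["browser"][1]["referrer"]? "twitter"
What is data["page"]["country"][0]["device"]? "desktop"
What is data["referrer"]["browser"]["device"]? "mobile"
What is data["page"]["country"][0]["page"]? "/contact"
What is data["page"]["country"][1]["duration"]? 202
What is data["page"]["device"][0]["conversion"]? False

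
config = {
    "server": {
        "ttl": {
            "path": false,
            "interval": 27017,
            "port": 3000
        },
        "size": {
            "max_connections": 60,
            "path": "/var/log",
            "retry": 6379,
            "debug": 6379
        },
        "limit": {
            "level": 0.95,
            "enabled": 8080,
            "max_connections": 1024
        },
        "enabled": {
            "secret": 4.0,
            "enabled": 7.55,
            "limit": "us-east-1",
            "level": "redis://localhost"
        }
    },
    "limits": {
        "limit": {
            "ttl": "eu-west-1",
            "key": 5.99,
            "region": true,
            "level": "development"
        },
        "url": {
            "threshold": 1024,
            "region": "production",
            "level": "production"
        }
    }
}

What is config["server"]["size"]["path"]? "/var/log"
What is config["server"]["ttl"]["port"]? 3000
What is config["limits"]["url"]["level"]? "production"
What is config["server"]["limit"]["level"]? 0.95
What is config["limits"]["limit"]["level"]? "development"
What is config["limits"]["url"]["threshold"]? 1024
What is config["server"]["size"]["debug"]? 6379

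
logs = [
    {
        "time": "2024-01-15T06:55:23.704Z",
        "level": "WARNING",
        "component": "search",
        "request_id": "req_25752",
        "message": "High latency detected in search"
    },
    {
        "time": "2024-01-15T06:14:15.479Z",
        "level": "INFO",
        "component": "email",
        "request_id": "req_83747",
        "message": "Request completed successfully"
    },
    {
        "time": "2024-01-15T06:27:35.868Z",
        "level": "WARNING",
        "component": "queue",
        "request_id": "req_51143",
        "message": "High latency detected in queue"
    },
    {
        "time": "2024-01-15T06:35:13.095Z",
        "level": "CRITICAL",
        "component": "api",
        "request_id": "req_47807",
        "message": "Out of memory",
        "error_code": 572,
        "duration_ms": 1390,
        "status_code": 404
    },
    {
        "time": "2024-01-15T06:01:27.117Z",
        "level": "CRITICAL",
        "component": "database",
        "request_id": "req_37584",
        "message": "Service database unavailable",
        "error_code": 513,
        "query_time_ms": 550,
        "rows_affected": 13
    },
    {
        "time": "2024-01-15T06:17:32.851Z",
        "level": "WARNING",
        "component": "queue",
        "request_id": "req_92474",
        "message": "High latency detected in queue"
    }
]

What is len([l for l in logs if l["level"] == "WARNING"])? 3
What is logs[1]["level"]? "INFO"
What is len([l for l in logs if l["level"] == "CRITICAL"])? 2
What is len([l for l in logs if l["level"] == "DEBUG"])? 0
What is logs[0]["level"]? "WARNING"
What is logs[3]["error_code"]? 572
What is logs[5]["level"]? "WARNING"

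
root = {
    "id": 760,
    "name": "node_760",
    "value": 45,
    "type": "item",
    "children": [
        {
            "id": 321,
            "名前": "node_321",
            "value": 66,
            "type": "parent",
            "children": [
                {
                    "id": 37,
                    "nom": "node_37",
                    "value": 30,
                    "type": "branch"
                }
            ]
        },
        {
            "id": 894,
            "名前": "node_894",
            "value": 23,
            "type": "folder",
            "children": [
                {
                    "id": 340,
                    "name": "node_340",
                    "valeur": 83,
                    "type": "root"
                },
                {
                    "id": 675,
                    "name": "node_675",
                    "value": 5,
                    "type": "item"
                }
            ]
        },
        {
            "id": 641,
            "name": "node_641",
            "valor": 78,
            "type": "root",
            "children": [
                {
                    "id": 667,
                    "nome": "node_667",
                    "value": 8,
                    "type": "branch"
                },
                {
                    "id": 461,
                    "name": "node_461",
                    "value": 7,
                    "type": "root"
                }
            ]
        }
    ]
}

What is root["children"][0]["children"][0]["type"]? "branch"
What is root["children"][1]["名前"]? "node_894"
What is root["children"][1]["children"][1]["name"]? "node_675"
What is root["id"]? 760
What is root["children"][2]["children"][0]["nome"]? "node_667"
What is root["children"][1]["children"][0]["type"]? "root"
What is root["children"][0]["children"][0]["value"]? 30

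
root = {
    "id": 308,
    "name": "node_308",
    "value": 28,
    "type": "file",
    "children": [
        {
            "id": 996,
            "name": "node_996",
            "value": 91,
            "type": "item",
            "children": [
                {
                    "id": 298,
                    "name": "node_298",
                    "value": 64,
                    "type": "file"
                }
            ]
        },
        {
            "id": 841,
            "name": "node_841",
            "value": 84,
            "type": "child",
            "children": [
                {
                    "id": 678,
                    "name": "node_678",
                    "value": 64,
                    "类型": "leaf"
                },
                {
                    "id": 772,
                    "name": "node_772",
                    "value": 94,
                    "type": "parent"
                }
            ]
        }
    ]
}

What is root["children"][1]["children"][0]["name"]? "node_678"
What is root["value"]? 28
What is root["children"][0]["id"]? 996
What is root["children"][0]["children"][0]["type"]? "file"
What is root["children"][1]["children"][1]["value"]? 94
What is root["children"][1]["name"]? "node_841"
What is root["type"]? "file"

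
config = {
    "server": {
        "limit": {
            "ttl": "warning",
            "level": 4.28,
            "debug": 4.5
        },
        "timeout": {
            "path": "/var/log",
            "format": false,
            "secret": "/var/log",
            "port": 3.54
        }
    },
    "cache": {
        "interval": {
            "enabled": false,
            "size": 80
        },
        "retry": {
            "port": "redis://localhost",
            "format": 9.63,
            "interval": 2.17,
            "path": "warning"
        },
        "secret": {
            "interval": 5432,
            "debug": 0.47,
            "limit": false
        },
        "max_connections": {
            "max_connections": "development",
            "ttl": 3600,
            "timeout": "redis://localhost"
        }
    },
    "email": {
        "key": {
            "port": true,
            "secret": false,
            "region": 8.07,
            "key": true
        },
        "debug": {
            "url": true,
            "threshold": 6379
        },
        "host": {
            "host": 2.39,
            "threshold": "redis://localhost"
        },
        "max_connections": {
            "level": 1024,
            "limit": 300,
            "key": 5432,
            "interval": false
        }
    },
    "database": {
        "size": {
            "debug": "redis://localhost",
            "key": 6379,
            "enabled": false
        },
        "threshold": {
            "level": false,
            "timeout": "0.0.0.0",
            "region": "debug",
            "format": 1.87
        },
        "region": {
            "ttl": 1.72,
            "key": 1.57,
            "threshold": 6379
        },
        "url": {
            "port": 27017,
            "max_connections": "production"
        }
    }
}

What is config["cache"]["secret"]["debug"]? 0.47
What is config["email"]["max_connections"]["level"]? 1024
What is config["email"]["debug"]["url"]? True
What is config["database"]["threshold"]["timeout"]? "0.0.0.0"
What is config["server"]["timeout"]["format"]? False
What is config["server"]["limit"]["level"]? 4.28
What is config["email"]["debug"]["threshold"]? 6379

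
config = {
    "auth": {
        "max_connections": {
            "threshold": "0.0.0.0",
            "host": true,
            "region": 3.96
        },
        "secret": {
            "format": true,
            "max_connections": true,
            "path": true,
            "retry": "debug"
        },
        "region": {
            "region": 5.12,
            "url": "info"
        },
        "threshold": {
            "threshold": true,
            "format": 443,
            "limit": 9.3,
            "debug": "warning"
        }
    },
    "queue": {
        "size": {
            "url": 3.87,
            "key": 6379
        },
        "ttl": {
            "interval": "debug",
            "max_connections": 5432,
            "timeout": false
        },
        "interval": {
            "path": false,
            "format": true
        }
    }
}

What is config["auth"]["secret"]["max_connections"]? True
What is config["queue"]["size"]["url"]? 3.87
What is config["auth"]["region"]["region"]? 5.12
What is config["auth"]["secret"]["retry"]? "debug"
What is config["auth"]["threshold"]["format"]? 443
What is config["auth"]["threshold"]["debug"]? "warning"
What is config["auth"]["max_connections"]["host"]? True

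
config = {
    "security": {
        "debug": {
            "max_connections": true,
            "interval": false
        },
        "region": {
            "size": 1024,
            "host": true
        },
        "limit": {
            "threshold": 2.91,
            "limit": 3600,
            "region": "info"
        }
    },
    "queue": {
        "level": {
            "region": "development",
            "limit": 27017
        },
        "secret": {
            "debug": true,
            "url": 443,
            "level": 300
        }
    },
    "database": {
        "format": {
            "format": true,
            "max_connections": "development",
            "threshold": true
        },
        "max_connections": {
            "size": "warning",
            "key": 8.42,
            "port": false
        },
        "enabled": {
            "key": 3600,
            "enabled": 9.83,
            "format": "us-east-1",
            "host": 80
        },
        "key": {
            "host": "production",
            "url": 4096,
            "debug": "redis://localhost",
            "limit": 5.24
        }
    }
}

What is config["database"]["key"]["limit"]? 5.24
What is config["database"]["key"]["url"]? 4096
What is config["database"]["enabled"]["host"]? 80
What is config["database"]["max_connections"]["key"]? 8.42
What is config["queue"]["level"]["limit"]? 27017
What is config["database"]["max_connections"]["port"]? False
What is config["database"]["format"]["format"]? True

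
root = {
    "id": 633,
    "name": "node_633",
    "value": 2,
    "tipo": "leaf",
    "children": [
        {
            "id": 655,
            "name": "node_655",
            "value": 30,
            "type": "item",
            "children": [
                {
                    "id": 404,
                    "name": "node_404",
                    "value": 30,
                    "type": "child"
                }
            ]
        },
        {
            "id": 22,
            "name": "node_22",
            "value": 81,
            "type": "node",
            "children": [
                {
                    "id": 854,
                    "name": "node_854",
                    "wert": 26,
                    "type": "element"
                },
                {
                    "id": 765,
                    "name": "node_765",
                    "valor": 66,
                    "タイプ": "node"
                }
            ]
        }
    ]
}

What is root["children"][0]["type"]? "item"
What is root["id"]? 633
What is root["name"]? "node_633"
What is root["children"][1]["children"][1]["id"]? 765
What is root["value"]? 2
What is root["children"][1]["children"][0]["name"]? "node_854"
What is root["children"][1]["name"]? "node_22"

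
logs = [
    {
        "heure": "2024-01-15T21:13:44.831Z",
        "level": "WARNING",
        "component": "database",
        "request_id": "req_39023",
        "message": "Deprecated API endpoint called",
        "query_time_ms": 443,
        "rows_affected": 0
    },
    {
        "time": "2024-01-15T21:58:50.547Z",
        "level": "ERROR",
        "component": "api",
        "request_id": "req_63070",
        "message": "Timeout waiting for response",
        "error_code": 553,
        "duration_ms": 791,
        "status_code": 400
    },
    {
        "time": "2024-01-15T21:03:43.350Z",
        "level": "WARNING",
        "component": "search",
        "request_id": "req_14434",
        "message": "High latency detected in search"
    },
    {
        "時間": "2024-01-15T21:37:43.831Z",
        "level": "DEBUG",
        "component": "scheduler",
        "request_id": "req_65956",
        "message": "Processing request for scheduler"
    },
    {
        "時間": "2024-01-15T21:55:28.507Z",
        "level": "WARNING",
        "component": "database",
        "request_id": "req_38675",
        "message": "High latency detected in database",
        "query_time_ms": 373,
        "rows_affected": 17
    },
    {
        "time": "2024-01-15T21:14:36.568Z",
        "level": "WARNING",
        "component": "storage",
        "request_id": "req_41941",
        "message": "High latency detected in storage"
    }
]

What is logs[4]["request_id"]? "req_38675"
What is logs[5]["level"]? "WARNING"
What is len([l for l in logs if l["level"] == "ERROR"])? 1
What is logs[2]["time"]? "2024-01-15T21:03:43.350Z"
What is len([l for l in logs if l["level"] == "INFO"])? 0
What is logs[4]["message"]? "High latency detected in database"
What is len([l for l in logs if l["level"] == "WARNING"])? 4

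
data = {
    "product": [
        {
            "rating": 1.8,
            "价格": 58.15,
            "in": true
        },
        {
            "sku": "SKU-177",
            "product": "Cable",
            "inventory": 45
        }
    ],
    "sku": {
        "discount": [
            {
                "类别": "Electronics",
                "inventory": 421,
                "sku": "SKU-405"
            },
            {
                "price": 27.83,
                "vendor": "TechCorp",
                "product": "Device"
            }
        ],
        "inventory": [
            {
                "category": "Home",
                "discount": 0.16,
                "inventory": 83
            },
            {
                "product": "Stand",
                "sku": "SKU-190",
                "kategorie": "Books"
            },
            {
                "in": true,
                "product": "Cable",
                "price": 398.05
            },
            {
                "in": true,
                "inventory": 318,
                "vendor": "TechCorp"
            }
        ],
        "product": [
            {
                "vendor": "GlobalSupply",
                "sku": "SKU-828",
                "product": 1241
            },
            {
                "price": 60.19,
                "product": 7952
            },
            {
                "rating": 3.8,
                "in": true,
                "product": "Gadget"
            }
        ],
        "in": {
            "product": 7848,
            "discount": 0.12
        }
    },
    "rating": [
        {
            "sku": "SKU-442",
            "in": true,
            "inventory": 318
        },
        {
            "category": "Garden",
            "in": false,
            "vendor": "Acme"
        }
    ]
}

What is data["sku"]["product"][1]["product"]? 7952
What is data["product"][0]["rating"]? 1.8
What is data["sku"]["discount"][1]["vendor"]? "TechCorp"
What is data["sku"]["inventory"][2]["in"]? True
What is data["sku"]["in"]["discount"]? 0.12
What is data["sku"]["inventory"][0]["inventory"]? 83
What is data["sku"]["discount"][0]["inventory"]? 421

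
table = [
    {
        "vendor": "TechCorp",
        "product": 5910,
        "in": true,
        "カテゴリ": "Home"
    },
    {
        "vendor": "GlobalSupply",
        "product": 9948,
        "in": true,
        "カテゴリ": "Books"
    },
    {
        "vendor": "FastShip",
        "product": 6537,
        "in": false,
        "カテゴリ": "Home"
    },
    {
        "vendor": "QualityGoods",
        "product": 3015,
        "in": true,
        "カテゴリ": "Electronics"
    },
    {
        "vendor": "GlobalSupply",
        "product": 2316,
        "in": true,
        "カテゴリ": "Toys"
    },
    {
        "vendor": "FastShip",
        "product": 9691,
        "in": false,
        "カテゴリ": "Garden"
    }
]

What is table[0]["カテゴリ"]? "Home"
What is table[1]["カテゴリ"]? "Books"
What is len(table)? 6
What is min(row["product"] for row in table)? 2316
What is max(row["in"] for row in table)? True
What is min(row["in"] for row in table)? False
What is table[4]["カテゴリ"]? "Toys"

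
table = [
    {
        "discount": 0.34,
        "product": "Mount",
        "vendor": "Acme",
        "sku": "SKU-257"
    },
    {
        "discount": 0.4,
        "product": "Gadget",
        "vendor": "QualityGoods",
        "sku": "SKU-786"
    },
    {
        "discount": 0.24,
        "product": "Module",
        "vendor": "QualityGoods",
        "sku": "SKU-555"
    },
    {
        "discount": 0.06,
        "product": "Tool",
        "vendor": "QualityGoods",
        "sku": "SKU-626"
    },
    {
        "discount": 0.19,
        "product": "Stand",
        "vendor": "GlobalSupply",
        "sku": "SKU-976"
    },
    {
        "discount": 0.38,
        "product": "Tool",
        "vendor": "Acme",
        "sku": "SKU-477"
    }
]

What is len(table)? 6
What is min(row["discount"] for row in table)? 0.06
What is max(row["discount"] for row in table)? 0.4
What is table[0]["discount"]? 0.34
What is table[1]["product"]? "Gadget"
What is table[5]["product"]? "Tool"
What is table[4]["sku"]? "SKU-976"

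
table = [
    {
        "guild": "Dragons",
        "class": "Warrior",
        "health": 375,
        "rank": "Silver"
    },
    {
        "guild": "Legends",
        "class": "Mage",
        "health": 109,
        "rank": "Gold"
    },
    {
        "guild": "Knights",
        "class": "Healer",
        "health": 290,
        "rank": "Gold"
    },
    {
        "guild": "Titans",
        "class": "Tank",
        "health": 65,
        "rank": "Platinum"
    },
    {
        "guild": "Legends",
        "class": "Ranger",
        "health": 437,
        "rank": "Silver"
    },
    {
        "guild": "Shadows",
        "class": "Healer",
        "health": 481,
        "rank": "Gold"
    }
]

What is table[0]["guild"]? "Dragons"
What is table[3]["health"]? 65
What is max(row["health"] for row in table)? 481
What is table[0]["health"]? 375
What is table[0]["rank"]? "Silver"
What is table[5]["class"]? "Healer"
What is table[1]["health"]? 109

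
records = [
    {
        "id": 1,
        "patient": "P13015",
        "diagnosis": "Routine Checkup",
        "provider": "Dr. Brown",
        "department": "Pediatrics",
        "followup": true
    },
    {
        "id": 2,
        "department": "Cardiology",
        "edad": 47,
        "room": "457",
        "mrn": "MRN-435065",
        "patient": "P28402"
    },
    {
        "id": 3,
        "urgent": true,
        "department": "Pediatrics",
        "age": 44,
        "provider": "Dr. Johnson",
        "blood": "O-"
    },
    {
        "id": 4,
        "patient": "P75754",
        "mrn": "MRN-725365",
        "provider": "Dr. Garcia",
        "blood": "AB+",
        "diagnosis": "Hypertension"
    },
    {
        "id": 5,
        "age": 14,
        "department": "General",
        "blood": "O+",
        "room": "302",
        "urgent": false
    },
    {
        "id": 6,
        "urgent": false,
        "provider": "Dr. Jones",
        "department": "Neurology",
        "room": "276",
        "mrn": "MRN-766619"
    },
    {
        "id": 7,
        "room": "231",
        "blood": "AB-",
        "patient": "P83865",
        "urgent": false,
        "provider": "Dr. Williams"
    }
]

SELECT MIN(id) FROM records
1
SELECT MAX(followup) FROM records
True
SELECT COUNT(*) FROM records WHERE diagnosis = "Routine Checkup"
1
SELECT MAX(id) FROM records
7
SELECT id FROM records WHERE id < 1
[]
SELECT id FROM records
[1, 2, 3, 4, 5, 6, 7]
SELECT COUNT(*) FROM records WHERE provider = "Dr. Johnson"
1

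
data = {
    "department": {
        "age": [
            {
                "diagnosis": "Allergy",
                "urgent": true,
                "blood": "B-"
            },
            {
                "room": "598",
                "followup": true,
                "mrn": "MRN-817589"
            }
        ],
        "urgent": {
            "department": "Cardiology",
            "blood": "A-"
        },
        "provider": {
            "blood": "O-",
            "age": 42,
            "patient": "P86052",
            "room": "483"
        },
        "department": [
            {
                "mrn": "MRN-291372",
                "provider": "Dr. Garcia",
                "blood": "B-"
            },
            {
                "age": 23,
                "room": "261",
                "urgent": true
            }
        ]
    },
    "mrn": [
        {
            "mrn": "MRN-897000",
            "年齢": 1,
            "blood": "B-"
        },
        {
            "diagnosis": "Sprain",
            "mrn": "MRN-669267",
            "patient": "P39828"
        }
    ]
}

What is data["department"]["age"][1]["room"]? "598"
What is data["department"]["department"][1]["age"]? 23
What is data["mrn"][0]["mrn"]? "MRN-897000"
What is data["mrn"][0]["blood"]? "B-"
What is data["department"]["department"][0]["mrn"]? "MRN-291372"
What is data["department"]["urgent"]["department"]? "Cardiology"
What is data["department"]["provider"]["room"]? "483"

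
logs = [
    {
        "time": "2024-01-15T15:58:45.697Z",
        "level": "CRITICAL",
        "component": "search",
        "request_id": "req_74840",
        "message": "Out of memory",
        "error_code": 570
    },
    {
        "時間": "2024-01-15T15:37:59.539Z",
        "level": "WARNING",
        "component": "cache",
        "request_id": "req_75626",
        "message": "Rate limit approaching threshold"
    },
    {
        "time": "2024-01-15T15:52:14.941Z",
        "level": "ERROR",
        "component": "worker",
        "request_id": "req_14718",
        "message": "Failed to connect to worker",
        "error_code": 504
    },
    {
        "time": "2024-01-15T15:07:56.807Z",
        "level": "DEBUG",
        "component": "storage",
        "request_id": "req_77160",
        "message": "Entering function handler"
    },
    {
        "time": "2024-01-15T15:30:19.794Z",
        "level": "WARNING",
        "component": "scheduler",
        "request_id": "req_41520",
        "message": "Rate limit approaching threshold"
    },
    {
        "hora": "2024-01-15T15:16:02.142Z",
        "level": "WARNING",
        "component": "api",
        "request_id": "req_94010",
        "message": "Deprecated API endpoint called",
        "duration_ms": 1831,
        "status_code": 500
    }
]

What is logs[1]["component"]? "cache"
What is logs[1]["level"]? "WARNING"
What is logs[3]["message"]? "Entering function handler"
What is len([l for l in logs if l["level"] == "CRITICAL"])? 1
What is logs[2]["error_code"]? 504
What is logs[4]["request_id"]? "req_41520"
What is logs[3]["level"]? "DEBUG"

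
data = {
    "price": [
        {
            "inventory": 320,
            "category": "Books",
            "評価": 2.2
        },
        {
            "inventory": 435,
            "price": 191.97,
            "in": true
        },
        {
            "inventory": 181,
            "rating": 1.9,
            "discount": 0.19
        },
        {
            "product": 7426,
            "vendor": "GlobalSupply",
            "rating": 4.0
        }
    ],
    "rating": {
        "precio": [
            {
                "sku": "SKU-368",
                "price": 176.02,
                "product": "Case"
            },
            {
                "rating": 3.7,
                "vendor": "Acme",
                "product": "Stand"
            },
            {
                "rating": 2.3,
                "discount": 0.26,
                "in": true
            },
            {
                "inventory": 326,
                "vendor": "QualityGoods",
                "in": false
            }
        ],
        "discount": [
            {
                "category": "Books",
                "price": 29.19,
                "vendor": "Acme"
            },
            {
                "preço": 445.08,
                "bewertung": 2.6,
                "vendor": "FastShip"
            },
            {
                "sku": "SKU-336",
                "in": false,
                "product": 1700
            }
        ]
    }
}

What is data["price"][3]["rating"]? 4.0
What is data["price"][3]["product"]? 7426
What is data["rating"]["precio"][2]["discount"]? 0.26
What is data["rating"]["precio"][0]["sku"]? "SKU-368"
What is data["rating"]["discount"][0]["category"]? "Books"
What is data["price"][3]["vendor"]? "GlobalSupply"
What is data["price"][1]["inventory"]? 435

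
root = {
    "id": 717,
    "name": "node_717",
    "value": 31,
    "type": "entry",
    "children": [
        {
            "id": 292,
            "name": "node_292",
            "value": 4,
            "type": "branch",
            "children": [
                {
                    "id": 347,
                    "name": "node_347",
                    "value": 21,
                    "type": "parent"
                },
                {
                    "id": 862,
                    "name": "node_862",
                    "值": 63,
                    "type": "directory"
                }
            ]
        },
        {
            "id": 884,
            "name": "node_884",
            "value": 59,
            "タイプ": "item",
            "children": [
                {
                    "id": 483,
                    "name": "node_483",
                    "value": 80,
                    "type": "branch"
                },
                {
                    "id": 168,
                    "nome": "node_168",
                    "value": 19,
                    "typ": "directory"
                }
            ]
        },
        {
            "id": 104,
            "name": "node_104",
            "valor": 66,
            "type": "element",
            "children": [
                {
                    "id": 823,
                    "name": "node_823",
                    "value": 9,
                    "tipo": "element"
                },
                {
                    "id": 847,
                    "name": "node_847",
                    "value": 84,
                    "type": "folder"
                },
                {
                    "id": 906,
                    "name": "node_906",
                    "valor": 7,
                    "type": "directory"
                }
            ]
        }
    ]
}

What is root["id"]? 717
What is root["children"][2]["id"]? 104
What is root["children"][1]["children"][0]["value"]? 80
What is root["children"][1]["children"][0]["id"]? 483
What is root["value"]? 31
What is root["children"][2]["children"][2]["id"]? 906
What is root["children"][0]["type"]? "branch"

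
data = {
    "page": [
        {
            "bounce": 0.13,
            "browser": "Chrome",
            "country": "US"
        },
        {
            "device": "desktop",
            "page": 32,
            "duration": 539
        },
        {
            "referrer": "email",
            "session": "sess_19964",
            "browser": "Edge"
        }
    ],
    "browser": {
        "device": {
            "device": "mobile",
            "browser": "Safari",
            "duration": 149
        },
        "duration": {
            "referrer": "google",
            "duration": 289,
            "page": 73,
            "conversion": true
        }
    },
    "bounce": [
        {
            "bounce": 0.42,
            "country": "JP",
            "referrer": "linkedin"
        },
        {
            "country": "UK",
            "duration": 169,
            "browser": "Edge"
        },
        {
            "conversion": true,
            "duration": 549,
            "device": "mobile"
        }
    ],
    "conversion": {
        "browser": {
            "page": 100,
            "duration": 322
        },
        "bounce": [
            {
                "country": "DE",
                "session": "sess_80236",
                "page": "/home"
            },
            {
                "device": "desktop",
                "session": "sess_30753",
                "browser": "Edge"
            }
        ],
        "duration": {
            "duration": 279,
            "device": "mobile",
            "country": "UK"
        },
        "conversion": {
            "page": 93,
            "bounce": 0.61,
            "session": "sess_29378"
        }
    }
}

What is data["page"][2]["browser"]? "Edge"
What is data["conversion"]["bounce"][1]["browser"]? "Edge"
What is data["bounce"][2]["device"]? "mobile"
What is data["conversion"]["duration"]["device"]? "mobile"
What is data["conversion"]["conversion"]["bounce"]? 0.61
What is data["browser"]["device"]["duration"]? 149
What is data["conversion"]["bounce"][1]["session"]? "sess_30753"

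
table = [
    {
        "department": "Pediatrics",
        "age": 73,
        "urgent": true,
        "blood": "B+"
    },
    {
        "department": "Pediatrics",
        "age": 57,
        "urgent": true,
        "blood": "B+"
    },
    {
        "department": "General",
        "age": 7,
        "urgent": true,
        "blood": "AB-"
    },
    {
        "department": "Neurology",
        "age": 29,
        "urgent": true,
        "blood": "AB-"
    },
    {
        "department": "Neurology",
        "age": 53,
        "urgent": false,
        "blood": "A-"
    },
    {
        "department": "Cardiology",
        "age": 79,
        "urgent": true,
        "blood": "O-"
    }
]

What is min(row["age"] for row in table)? 7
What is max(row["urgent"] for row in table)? True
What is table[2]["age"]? 7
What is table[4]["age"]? 53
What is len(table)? 6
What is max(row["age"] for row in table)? 79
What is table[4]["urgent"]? False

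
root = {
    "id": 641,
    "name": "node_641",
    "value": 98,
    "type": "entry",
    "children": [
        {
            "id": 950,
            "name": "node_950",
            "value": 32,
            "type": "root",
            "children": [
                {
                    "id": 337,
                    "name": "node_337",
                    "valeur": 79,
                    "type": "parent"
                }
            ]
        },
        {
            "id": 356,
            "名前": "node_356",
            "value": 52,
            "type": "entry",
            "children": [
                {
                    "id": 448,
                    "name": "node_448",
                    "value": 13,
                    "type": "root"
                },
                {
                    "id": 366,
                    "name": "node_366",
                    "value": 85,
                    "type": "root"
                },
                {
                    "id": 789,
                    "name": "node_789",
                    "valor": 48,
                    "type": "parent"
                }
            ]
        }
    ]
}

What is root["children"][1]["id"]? 356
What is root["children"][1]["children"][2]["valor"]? 48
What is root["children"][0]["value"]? 32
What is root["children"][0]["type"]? "root"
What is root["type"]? "entry"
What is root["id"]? 641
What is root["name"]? "node_641"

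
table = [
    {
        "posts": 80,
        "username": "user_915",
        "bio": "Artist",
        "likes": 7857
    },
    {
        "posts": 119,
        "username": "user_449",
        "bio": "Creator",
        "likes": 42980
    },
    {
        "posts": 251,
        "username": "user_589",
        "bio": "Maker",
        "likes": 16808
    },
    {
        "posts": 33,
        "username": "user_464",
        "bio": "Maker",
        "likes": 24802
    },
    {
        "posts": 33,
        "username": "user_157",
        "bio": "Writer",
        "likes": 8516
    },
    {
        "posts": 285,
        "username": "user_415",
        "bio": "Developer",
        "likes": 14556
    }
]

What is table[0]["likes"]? 7857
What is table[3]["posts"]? 33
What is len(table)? 6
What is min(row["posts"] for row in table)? 33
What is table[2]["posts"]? 251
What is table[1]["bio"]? "Creator"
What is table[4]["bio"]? "Writer"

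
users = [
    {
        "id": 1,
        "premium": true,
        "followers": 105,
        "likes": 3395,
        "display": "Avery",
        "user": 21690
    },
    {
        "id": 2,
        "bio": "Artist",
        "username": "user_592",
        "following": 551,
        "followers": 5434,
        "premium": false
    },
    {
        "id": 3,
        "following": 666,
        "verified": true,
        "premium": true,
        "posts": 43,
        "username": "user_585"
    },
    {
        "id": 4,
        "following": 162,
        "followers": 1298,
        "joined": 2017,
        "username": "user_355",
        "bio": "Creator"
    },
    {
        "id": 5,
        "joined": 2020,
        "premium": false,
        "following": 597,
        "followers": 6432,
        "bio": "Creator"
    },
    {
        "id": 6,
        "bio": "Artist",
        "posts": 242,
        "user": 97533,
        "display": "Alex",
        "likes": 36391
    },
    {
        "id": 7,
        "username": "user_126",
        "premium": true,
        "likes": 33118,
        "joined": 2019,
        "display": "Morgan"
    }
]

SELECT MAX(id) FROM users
7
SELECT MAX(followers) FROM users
6432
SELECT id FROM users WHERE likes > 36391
[]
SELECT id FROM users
[1, 2, 3, 4, 5, 6, 7]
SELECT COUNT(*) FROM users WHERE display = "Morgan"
1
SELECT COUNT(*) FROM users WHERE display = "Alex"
1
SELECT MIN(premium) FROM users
False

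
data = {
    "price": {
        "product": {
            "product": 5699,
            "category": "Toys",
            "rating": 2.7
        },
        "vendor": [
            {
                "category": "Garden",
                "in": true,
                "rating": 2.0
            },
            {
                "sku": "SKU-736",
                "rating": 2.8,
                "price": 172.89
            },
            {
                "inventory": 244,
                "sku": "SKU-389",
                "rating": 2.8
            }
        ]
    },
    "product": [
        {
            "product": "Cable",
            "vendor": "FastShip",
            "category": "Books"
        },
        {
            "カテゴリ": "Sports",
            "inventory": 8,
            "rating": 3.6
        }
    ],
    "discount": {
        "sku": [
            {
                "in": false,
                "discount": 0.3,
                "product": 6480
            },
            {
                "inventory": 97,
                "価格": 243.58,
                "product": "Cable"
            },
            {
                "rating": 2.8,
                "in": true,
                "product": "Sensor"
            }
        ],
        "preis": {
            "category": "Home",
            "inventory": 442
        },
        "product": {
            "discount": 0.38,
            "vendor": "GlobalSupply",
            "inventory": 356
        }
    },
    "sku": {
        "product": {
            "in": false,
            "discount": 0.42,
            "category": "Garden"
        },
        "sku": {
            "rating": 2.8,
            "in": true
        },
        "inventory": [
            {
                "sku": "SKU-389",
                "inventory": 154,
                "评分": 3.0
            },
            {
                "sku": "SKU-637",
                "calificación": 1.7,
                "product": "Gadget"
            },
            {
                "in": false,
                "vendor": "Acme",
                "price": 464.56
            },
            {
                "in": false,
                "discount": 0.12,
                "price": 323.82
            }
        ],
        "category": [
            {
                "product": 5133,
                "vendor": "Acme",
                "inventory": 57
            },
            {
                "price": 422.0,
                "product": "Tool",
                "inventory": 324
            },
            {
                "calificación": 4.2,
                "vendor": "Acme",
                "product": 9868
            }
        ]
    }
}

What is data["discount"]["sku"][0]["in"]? False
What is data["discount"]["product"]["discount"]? 0.38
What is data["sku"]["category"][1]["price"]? 422.0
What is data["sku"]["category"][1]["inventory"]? 324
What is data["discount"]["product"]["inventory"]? 356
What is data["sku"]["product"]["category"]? "Garden"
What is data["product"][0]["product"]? "Cable"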